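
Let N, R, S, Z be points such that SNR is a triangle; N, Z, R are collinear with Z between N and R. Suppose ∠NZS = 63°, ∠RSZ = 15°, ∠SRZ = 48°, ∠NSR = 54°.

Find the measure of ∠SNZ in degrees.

1. ∠NRS = 48°  [Z on ray RN]
2. ∠RNS = 78°  [△SNR]
3. ∠SNZ = 78°  [Z on ray NR]

∠SNZ = 78°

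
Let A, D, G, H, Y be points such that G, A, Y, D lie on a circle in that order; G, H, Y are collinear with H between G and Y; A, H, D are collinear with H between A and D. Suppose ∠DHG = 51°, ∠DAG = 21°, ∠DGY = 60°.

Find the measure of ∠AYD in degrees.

1. ∠ADG = 69°  [△GHD]
2. ∠AGD = 90°  [△GAD]
3. ∠AYD = 90°  [cyclic GAYD, opposite ∠G+∠Y]

∠AYD = 90°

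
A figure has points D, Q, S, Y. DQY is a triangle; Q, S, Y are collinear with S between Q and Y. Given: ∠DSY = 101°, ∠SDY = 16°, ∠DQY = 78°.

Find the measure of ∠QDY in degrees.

1. ∠DYS = 63°  [△DSY]
2. ∠DYQ = 63°  [S on ray YQ]
3. ∠QDY = 39°  [△DQY]

∠QDY = 39°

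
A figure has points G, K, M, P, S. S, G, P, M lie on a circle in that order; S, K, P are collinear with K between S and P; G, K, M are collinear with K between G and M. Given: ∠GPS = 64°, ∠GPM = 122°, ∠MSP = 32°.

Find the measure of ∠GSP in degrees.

∠GSP = 26°

1. ∠MGP = 32°  [same arc PM]
2. ∠GMP = 26°  [△GPM]
3. ∠GSP = 26°  [same arc GP]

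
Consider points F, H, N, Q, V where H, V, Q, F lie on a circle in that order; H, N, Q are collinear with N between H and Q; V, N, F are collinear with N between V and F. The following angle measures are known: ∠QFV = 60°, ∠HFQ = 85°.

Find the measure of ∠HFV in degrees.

∠HFV = 25°

1. ∠QHV = 60°  [same arc VQ]
2. ∠HVQ = 95°  [cyclic HVQF, opposite ∠V+∠F]
3. ∠HQV = 25°  [△HVQ]
4. ∠HFV = 25°  [same arc HV]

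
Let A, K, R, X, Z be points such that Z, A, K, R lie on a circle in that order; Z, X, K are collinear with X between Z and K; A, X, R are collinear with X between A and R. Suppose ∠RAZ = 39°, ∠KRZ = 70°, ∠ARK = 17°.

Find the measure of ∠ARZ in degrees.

∠ARZ = 53°

1. ∠KAZ = 110°  [cyclic ZAKR, opposite ∠A+∠R]
2. ∠AZK = 17°  [same arc AK]
3. ∠AKZ = 53°  [△ZAK]
4. ∠ARZ = 53°  [same arc ZA]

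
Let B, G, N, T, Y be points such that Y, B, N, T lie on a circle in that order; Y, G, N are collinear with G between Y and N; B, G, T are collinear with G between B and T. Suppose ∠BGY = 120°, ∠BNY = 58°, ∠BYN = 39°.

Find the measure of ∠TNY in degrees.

∠TNY = 21°

1. ∠NGT = 120°  [vertical angles at G]
2. ∠BTN = 39°  [same arc BN]
3. ∠TNY = 21°  [△NGT]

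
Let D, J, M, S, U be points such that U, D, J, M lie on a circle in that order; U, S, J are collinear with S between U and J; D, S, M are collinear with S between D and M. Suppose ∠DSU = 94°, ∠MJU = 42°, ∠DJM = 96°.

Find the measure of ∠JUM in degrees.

1. ∠JSM = 94°  [vertical angles at S]
2. ∠DMJ = 44°  [△JSM]
3. ∠JDM = 40°  [△DJM]
4. ∠JUM = 40°  [same arc JM]

∠JUM = 40°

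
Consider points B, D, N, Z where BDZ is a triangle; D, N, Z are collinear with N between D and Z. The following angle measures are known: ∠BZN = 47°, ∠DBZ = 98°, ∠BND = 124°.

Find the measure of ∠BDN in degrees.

∠BDN = 35°

1. ∠BZD = 47°  [N on ray ZD]
2. ∠BDZ = 35°  [△BDZ]
3. ∠BDN = 35°  [N on ray DZ]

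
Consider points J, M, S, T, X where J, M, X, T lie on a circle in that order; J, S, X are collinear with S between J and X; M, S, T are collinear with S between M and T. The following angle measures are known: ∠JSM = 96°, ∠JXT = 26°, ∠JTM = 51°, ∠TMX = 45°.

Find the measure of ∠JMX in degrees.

1. ∠JMT = 26°  [same arc JT]
2. ∠JXM = 51°  [same arc JM]
3. ∠MJX = 58°  [△JSM]
4. ∠JMX = 71°  [△JMX]

∠JMX = 71°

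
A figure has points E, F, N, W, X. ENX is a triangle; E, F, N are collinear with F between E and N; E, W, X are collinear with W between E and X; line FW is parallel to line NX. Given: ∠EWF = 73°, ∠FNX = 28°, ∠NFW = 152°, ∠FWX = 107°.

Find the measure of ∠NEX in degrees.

∠NEX = 79°

1. ∠EXN = 73°  [FW∥NX, corresponding at W]
2. ∠ENX = 28°  [F on ray NE]
3. ∠NEX = 79°  [△ENX]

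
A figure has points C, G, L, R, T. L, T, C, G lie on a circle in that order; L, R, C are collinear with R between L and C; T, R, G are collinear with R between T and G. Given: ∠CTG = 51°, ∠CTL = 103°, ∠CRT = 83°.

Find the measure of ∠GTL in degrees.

∠GTL = 52°

1. ∠LCT = 46°  [△TRC]
2. ∠CLT = 31°  [△LTC]
3. ∠LRT = 97°  [linear pair at R on LC]
4. ∠GTL = 52°  [△LRT]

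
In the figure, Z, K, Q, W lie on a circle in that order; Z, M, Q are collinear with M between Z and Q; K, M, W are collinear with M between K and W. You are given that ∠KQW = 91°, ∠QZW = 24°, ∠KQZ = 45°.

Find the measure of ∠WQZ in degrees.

1. ∠KZW = 89°  [cyclic ZKQW, opposite ∠Z+∠Q]
2. ∠KWZ = 45°  [same arc ZK]
3. ∠WKZ = 46°  [△ZKW]
4. ∠WQZ = 46°  [same arc ZW]

∠WQZ = 46°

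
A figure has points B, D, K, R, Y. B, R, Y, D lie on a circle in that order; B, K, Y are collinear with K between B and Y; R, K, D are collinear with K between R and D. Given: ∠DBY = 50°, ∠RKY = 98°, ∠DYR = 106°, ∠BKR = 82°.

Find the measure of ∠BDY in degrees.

1. ∠DRY = 50°  [same arc YD]
2. ∠RDY = 24°  [△RYD]
3. ∠DKY = 82°  [vertical angles at K]
4. ∠BYD = 74°  [△YKD]
5. ∠BDY = 56°  [△BYD]

∠BDY = 56°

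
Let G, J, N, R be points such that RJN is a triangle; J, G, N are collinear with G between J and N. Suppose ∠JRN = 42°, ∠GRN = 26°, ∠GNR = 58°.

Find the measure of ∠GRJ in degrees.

1. ∠NGR = 96°  [△RGN]
2. ∠JNR = 58°  [G on ray NJ]
3. ∠JGR = 84°  [linear pair at G on JN]
4. ∠NJR = 80°  [△RJN]
5. ∠GJR = 80°  [G on ray JN]
6. ∠GRJ = 16°  [△RJG]

∠GRJ = 16°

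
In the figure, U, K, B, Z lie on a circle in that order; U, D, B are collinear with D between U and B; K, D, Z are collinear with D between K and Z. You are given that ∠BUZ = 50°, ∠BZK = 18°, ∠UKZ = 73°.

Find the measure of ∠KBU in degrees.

1. ∠BKZ = 50°  [same arc BZ]
2. ∠BUK = 18°  [same arc KB]
3. ∠KDU = 89°  [△UDK]
4. ∠BDK = 91°  [linear pair at D on UB]
5. ∠KBU = 39°  [△KDB]

∠KBU = 39°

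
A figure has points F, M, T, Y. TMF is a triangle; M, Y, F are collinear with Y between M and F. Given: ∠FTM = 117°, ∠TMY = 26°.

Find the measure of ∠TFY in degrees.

1. ∠FMT = 26°  [Y on ray MF]
2. ∠MFT = 37°  [△TMF]
3. ∠TFY = 37°  [Y on ray FM]

∠TFY = 37°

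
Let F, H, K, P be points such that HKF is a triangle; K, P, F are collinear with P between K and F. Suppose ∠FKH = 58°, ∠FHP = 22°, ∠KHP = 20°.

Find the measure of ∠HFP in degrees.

1. ∠HKP = 58°  [P on ray KF]
2. ∠HPK = 102°  [△HKP]
3. ∠FPH = 78°  [linear pair at P on KF]
4. ∠HFP = 80°  [△HPF]

∠HFP = 80°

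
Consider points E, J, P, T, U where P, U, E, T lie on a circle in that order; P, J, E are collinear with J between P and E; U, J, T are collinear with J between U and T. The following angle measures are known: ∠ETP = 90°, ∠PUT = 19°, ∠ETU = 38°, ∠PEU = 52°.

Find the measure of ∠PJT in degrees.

1. ∠PET = 19°  [same arc PT]
2. ∠EJT = 123°  [△EJT]
3. ∠PJT = 57°  [linear pair at J on PE]

∠PJT = 57°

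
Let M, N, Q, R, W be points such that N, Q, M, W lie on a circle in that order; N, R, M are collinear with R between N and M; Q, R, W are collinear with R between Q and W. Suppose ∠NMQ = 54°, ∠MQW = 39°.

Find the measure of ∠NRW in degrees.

1. ∠NWQ = 54°  [same arc NQ]
2. ∠MNW = 39°  [same arc MW]
3. ∠NRW = 87°  [△NRW]

∠NRW = 87°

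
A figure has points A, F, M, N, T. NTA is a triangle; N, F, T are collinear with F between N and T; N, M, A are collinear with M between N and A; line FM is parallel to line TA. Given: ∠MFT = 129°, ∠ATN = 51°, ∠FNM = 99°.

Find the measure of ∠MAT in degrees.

1. ∠MFN = 51°  [linear pair at F on NT]
2. ∠FMN = 30°  [△NFM]
3. ∠AMF = 150°  [linear pair at M on NA]
4. ∠MAT = 30°  [FM∥TA, co-interior at A–M]

∠MAT = 30°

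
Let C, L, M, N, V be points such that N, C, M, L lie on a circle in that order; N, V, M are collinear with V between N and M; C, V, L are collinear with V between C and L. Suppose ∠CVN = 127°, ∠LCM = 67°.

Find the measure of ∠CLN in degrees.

1. ∠LVM = 127°  [vertical angles at V]
2. ∠LNM = 67°  [same arc ML]
3. ∠LVN = 53°  [linear pair at V on NM]
4. ∠CLN = 60°  [△NVL]

∠CLN = 60°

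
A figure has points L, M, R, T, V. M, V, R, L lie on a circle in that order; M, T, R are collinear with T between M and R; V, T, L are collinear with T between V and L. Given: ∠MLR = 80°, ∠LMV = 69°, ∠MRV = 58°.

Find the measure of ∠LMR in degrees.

∠LMR = 47°

1. ∠MLV = 58°  [same arc MV]
2. ∠LVM = 53°  [△MVL]
3. ∠LRM = 53°  [same arc ML]
4. ∠LMR = 47°  [△MRL]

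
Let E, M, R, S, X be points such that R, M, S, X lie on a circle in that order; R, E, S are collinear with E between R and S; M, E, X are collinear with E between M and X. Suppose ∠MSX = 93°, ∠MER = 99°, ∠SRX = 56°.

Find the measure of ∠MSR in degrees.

∠MSR = 43°

1. ∠MES = 81°  [linear pair at E on RS]
2. ∠SMX = 56°  [same arc SX]
3. ∠MSR = 43°  [△MES]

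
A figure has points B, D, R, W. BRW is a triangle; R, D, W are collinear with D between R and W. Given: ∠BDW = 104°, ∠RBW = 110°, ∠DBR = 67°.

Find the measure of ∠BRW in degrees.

∠BRW = 37°

1. ∠BDR = 76°  [linear pair at D on RW]
2. ∠BRD = 37°  [△BRD]
3. ∠BRW = 37°  [D on ray RW]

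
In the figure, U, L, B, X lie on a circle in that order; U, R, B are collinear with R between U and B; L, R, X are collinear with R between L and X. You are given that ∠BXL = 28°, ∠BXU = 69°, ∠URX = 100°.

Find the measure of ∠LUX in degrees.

1. ∠BUL = 28°  [same arc LB]
2. ∠BLU = 111°  [cyclic ULBX, opposite ∠L+∠X]
3. ∠BRL = 100°  [vertical angles at R]
4. ∠LBU = 41°  [△ULB]
5. ∠LRU = 80°  [linear pair at R on UB]
6. ∠LXU = 41°  [same arc UL]
7. ∠ULX = 72°  [△URL]
8. ∠LUX = 67°  [△ULX]

∠LUX = 67°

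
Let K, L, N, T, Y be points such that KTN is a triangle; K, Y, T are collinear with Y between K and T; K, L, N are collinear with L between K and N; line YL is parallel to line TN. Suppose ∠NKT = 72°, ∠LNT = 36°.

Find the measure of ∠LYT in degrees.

∠LYT = 108°

1. ∠KNT = 36°  [L on ray NK]
2. ∠KTN = 72°  [△KTN]
3. ∠KYL = 72°  [YL∥TN, corresponding at Y]
4. ∠LYT = 108°  [linear pair at Y on KT]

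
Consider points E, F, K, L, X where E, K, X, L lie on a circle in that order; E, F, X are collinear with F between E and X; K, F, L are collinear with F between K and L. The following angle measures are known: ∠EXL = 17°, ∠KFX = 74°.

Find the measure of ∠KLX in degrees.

∠KLX = 57°

1. ∠EKL = 17°  [same arc EL]
2. ∠EFK = 106°  [linear pair at F on EX]
3. ∠KEX = 57°  [△EFK]
4. ∠KLX = 57°  [same arc KX]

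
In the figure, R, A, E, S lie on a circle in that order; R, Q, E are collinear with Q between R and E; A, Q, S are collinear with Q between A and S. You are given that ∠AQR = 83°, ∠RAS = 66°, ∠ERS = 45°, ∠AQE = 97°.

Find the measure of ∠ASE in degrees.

1. ∠EQS = 83°  [vertical angles at Q]
2. ∠RES = 66°  [same arc RS]
3. ∠ASE = 31°  [△EQS]

∠ASE = 31°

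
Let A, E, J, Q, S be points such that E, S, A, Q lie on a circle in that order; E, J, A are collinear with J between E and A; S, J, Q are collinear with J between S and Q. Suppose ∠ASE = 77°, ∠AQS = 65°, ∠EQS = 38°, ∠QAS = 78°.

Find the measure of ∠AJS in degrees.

∠AJS = 105°

1. ∠ASQ = 37°  [△SAQ]
2. ∠EAS = 38°  [same arc ES]
3. ∠AJS = 105°  [△SJA]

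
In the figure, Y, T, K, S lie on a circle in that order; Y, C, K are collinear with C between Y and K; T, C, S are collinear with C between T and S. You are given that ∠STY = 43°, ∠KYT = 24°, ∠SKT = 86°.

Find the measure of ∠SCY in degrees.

∠SCY = 67°

1. ∠SKY = 43°  [same arc YS]
2. ∠KST = 24°  [same arc TK]
3. ∠KCS = 113°  [△KCS]
4. ∠SCY = 67°  [linear pair at C on YK]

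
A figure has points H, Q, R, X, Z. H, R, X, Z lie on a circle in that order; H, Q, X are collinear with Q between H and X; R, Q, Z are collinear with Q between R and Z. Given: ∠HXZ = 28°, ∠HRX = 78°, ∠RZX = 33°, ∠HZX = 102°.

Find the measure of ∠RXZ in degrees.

∠RXZ = 97°

1. ∠XHZ = 50°  [△HXZ]
2. ∠XRZ = 50°  [same arc XZ]
3. ∠RXZ = 97°  [△RXZ]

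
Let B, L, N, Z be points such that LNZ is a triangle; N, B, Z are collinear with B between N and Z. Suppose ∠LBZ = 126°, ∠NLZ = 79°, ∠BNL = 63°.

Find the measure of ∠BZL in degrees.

∠BZL = 38°

1. ∠LNZ = 63°  [B on ray NZ]
2. ∠LZN = 38°  [△LNZ]
3. ∠BZL = 38°  [B on ray ZN]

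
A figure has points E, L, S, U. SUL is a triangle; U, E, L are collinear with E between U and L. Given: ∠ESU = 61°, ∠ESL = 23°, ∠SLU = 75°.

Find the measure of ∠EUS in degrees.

∠EUS = 21°

1. ∠ELS = 75°  [E on ray LU]
2. ∠LES = 82°  [△SEL]
3. ∠SEU = 98°  [linear pair at E on UL]
4. ∠EUS = 21°  [△SUE]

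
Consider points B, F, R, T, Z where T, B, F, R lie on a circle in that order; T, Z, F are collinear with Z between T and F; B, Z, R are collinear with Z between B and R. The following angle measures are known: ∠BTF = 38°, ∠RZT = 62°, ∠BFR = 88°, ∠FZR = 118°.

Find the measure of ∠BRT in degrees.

1. ∠BRF = 38°  [same arc BF]
2. ∠BZF = 62°  [vertical angles at Z]
3. ∠FBR = 54°  [△BFR]
4. ∠BFT = 64°  [△BZF]
5. ∠BRT = 64°  [same arc TB]

∠BRT = 64°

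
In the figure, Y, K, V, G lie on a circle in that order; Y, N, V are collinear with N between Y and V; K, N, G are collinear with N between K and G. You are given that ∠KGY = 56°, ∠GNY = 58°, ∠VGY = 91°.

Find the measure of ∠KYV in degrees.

1. ∠KVY = 56°  [same arc YK]
2. ∠VKY = 89°  [cyclic YKVG, opposite ∠K+∠G]
3. ∠KYV = 35°  [△YKV]

∠KYV = 35°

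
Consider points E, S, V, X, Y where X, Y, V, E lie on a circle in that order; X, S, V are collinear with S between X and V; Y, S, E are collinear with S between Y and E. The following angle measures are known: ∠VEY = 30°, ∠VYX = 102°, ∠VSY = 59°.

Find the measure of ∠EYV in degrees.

1. ∠VXY = 30°  [same arc YV]
2. ∠XVY = 48°  [△XYV]
3. ∠EYV = 73°  [△YSV]

∠EYV = 73°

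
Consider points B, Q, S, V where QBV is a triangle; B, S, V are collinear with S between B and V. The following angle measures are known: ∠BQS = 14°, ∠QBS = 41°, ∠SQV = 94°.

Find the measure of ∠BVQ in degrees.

∠BVQ = 31°

1. ∠BSQ = 125°  [△QBS]
2. ∠QSV = 55°  [linear pair at S on BV]
3. ∠QVS = 31°  [△QSV]
4. ∠BVQ = 31°  [S on ray VB]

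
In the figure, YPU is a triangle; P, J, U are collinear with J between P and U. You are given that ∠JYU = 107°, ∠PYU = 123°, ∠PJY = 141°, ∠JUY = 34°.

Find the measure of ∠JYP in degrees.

∠JYP = 16°

1. ∠PUY = 34°  [J on ray UP]
2. ∠UPY = 23°  [△YPU]
3. ∠JPY = 23°  [J on ray PU]
4. ∠JYP = 16°  [△YPJ]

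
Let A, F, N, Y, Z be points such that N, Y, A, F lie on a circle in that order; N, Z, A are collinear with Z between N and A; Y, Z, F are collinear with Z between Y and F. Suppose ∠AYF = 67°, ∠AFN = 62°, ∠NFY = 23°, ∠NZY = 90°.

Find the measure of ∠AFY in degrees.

1. ∠ANF = 67°  [same arc AF]
2. ∠FAN = 51°  [△NAF]
3. ∠AZF = 90°  [vertical angles at Z]
4. ∠AFY = 39°  [△AZF]

∠AFY = 39°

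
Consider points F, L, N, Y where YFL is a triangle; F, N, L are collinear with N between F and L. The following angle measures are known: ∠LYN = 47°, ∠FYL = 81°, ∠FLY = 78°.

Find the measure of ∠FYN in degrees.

∠FYN = 34°

1. ∠LFY = 21°  [△YFL]
2. ∠NLY = 78°  [N on ray LF]
3. ∠NFY = 21°  [N on ray FL]
4. ∠LNY = 55°  [△YNL]
5. ∠FNY = 125°  [linear pair at N on FL]
6. ∠FYN = 34°  [△YFN]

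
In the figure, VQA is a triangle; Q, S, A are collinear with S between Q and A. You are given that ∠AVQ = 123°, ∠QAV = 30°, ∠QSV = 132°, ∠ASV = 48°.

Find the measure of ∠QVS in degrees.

∠QVS = 21°

1. ∠AQV = 27°  [△VQA]
2. ∠SQV = 27°  [S on ray QA]
3. ∠QVS = 21°  [△VQS]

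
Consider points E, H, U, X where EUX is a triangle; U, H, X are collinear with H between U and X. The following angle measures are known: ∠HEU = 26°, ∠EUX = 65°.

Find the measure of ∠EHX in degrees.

∠EHX = 91°

1. ∠EUH = 65°  [H on ray UX]
2. ∠EHU = 89°  [△EUH]
3. ∠EHX = 91°  [linear pair at H on UX]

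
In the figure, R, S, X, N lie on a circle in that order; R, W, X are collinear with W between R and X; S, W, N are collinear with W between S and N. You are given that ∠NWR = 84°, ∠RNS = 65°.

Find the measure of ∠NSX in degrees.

1. ∠SWX = 84°  [vertical angles at W]
2. ∠RXS = 65°  [same arc RS]
3. ∠NSX = 31°  [△SWX]

∠NSX = 31°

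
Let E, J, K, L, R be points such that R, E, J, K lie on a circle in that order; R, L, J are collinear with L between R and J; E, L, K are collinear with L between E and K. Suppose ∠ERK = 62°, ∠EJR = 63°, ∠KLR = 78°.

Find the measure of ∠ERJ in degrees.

∠ERJ = 23°

1. ∠EKR = 63°  [same arc RE]
2. ∠ELJ = 78°  [vertical angles at L]
3. ∠KER = 55°  [△REK]
4. ∠ELR = 102°  [linear pair at L on RJ]
5. ∠ERJ = 23°  [△RLE]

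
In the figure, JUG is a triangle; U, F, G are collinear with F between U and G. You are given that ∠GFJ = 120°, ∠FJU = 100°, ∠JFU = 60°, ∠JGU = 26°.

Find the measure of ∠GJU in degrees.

1. ∠FUJ = 20°  [△JUF]
2. ∠GUJ = 20°  [F on ray UG]
3. ∠GJU = 134°  [△JUG]

∠GJU = 134°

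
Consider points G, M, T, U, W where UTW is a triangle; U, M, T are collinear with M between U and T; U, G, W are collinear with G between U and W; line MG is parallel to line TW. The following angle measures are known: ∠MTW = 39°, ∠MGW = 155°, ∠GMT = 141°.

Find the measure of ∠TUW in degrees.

∠TUW = 116°

1. ∠MGU = 25°  [linear pair at G on UW]
2. ∠GMU = 39°  [linear pair at M on UT]
3. ∠GUM = 116°  [△UMG]
4. ∠TUW = 116°  [M on UT, G on UW]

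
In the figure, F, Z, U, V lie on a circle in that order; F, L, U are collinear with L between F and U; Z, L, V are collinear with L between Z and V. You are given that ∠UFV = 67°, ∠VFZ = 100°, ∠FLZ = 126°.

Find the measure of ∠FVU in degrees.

∠FVU = 92°

1. ∠UZV = 67°  [same arc UV]
2. ∠VUZ = 80°  [cyclic FZUV, opposite ∠F+∠U]
3. ∠ULV = 126°  [vertical angles at L]
4. ∠UVZ = 33°  [△ZUV]
5. ∠FUV = 21°  [△ULV]
6. ∠FVU = 92°  [△FUV]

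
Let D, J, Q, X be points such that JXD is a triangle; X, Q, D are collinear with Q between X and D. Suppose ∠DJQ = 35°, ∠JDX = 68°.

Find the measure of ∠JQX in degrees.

1. ∠JDQ = 68°  [Q on ray DX]
2. ∠DQJ = 77°  [△JQD]
3. ∠JQX = 103°  [linear pair at Q on XD]

∠JQX = 103°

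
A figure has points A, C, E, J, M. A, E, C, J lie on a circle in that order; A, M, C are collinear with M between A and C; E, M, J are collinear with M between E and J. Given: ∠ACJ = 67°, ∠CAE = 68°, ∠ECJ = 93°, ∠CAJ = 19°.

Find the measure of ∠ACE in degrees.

1. ∠AEJ = 67°  [same arc AJ]
2. ∠CJE = 68°  [same arc EC]
3. ∠AME = 45°  [△AME]
4. ∠CEJ = 19°  [△ECJ]
5. ∠CME = 135°  [linear pair at M on AC]
6. ∠ACE = 26°  [△EMC]

∠ACE = 26°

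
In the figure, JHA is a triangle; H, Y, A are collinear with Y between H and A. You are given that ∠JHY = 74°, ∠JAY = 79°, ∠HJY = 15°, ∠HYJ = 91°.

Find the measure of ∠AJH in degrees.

∠AJH = 27°

1. ∠AHJ = 74°  [Y on ray HA]
2. ∠HAJ = 79°  [Y on ray AH]
3. ∠AJH = 27°  [△JHA]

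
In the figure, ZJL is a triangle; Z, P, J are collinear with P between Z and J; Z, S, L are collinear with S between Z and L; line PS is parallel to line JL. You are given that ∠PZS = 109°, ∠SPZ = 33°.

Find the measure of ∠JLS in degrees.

1. ∠PSZ = 38°  [△ZPS]
2. ∠LSP = 142°  [linear pair at S on ZL]
3. ∠JLS = 38°  [PS∥JL, co-interior at L–S]

∠JLS = 38°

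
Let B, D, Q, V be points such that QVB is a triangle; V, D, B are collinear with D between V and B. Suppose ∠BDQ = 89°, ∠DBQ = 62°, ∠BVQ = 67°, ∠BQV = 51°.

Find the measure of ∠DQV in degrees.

∠DQV = 22°

1. ∠QDV = 91°  [linear pair at D on VB]
2. ∠DVQ = 67°  [D on ray VB]
3. ∠DQV = 22°  [△QVD]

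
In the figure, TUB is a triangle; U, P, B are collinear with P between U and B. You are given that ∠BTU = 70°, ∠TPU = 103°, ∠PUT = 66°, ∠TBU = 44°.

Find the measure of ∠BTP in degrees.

∠BTP = 59°

1. ∠BPT = 77°  [linear pair at P on UB]
2. ∠PBT = 44°  [P on ray BU]
3. ∠BTP = 59°  [△TPB]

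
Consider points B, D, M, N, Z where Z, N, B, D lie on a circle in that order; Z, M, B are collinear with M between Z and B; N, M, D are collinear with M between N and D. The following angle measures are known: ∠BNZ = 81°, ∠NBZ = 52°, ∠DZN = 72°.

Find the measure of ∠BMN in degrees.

∠BMN = 103°

1. ∠BZN = 47°  [△ZNB]
2. ∠NDZ = 52°  [same arc ZN]
3. ∠DNZ = 56°  [△ZND]
4. ∠NMZ = 77°  [△ZMN]
5. ∠BMN = 103°  [linear pair at M on ZB]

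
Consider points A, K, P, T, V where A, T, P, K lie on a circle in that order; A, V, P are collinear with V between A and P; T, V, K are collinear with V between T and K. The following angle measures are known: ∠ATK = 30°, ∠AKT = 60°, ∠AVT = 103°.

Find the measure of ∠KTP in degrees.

1. ∠APT = 60°  [same arc AT]
2. ∠PVT = 77°  [linear pair at V on AP]
3. ∠KTP = 43°  [△TVP]

∠KTP = 43°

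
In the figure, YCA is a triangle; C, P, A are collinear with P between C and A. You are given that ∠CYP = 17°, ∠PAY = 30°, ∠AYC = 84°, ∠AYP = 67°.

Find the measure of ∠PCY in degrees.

∠PCY = 66°

1. ∠CAY = 30°  [P on ray AC]
2. ∠ACY = 66°  [△YCA]
3. ∠PCY = 66°  [P on ray CA]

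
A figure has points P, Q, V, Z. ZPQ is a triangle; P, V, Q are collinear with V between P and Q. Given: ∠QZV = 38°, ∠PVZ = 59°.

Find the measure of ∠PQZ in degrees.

1. ∠QVZ = 121°  [linear pair at V on PQ]
2. ∠VQZ = 21°  [△ZVQ]
3. ∠PQZ = 21°  [V on ray QP]

∠PQZ = 21°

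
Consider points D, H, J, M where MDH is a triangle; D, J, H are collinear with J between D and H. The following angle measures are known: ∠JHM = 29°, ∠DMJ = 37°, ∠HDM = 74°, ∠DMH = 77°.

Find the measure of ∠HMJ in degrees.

∠HMJ = 40°

1. ∠JDM = 74°  [J on ray DH]
2. ∠DJM = 69°  [△MDJ]
3. ∠HJM = 111°  [linear pair at J on DH]
4. ∠HMJ = 40°  [△MJH]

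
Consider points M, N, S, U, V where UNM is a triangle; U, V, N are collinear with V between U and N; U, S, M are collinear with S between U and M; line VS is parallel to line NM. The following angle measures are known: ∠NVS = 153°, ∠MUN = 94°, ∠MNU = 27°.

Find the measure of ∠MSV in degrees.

1. ∠SVU = 27°  [linear pair at V on UN]
2. ∠SUV = 94°  [V on UN, S on UM]
3. ∠USV = 59°  [△UVS]
4. ∠MSV = 121°  [linear pair at S on UM]

∠MSV = 121°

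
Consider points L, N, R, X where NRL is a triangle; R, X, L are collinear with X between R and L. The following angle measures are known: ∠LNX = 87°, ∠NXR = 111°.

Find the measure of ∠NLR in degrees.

∠NLR = 24°

1. ∠LXN = 69°  [linear pair at X on RL]
2. ∠NLX = 24°  [△NXL]
3. ∠NLR = 24°  [X on ray LR]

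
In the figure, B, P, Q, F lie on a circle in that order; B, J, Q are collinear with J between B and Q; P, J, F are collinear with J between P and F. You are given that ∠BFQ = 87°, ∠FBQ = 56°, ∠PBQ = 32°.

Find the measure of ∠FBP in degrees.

∠FBP = 88°

1. ∠BPQ = 93°  [cyclic BPQF, opposite ∠P+∠F]
2. ∠BQF = 37°  [△BQF]
3. ∠BQP = 55°  [△BPQ]
4. ∠BPF = 37°  [same arc BF]
5. ∠BFP = 55°  [same arc BP]
6. ∠FBP = 88°  [△BPF]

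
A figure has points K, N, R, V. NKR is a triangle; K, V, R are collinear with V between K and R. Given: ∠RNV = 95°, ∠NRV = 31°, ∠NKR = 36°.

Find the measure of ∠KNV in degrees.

1. ∠NVR = 54°  [△NVR]
2. ∠NKV = 36°  [V on ray KR]
3. ∠KVN = 126°  [linear pair at V on KR]
4. ∠KNV = 18°  [△NKV]

∠KNV = 18°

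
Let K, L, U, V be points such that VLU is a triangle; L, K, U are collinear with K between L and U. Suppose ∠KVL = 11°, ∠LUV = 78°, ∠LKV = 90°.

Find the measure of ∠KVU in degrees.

1. ∠KUV = 78°  [K on ray UL]
2. ∠UKV = 90°  [linear pair at K on LU]
3. ∠KVU = 12°  [△VKU]

∠KVU = 12°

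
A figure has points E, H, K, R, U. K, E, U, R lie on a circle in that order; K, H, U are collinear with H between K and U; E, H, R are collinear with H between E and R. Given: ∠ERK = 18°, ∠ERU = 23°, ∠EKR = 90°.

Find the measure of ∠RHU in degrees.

∠RHU = 85°

1. ∠KER = 72°  [△KER]
2. ∠KUR = 72°  [same arc KR]
3. ∠RHU = 85°  [△UHR]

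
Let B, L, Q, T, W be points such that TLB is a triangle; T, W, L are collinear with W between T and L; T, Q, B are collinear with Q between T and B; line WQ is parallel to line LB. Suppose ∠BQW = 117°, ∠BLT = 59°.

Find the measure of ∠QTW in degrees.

∠QTW = 58°

1. ∠TQW = 63°  [linear pair at Q on TB]
2. ∠QWT = 59°  [WQ∥LB, corresponding at W]
3. ∠QTW = 58°  [△TWQ]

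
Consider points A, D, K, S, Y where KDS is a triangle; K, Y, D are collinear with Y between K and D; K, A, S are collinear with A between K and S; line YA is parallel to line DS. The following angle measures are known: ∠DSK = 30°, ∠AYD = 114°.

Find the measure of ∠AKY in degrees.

∠AKY = 84°

1. ∠KAY = 30°  [YA∥DS, corresponding at A]
2. ∠AYK = 66°  [linear pair at Y on KD]
3. ∠AKY = 84°  [△KYA]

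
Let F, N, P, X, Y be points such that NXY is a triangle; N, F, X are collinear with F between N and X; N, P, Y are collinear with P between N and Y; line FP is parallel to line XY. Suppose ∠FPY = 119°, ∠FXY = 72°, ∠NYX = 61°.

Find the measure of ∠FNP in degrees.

1. ∠NXY = 72°  [F on ray XN]
2. ∠XNY = 47°  [△NXY]
3. ∠FNP = 47°  [F on NX, P on NY]

∠FNP = 47°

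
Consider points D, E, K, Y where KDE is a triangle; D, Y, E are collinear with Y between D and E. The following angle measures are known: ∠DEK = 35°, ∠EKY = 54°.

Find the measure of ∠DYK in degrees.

∠DYK = 89°

1. ∠KEY = 35°  [Y on ray ED]
2. ∠EYK = 91°  [△KYE]
3. ∠DYK = 89°  [linear pair at Y on DE]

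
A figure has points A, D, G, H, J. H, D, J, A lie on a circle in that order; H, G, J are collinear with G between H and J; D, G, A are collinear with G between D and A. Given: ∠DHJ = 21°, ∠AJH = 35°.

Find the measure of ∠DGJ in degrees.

∠DGJ = 56°

1. ∠ADH = 35°  [same arc HA]
2. ∠DGH = 124°  [△HGD]
3. ∠DGJ = 56°  [linear pair at G on HJ]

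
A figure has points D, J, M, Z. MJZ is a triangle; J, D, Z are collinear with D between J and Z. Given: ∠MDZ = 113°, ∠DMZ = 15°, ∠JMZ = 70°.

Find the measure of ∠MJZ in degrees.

1. ∠DZM = 52°  [△MDZ]
2. ∠JZM = 52°  [D on ray ZJ]
3. ∠MJZ = 58°  [△MJZ]

∠MJZ = 58°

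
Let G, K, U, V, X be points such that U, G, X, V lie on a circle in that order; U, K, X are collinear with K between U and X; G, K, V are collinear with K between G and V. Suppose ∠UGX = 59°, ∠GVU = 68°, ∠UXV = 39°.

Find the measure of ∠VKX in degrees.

∠VKX = 88°

1. ∠GXU = 68°  [same arc UG]
2. ∠UGV = 39°  [same arc UV]
3. ∠GUX = 53°  [△UGX]
4. ∠GKU = 88°  [△UKG]
5. ∠VKX = 88°  [vertical angles at K]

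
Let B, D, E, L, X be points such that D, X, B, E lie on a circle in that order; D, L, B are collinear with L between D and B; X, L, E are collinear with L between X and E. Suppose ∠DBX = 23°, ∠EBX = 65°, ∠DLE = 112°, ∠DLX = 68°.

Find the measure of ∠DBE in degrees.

∠DBE = 42°

1. ∠DEX = 23°  [same arc DX]
2. ∠EDX = 115°  [cyclic DXBE, opposite ∠D+∠B]
3. ∠DXE = 42°  [△DXE]
4. ∠DBE = 42°  [same arc DE]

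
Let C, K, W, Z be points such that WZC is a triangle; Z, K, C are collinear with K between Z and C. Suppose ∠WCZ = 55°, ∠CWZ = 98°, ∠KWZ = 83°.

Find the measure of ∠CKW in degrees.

∠CKW = 110°

1. ∠CZW = 27°  [△WZC]
2. ∠KZW = 27°  [K on ray ZC]
3. ∠WKZ = 70°  [△WZK]
4. ∠CKW = 110°  [linear pair at K on ZC]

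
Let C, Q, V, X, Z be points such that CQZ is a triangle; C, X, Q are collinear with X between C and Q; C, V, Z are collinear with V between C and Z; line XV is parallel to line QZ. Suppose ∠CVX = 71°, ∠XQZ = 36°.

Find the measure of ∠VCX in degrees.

∠VCX = 73°

1. ∠CZQ = 71°  [XV∥QZ, corresponding at V]
2. ∠CQZ = 36°  [X on ray QC]
3. ∠QCZ = 73°  [△CQZ]
4. ∠VCX = 73°  [X on CQ, V on CZ]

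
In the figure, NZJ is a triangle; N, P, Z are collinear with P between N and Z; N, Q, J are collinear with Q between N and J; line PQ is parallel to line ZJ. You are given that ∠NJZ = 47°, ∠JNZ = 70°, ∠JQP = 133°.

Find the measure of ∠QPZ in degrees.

1. ∠JZN = 63°  [△NZJ]
2. ∠NPQ = 63°  [PQ∥ZJ, corresponding at P]
3. ∠QPZ = 117°  [linear pair at P on NZ]

∠QPZ = 117°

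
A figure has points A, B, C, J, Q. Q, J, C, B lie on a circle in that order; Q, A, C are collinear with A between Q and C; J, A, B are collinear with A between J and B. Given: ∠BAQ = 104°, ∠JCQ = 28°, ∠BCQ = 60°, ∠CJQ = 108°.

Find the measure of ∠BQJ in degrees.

∠BQJ = 92°

1. ∠JBQ = 28°  [same arc QJ]
2. ∠BJQ = 60°  [same arc QB]
3. ∠BQJ = 92°  [△QJB]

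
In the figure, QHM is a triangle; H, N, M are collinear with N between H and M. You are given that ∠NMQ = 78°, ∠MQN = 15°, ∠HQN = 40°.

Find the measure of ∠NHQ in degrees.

∠NHQ = 47°

1. ∠MNQ = 87°  [△QNM]
2. ∠HNQ = 93°  [linear pair at N on HM]
3. ∠NHQ = 47°  [△QHN]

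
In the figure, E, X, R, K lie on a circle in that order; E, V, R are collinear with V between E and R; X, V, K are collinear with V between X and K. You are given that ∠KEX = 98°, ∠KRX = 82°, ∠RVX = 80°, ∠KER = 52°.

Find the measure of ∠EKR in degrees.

1. ∠EVK = 80°  [vertical angles at V]
2. ∠KXR = 52°  [same arc RK]
3. ∠KVR = 100°  [linear pair at V on ER]
4. ∠RKX = 46°  [△XRK]
5. ∠ERK = 34°  [△RVK]
6. ∠EKR = 94°  [△ERK]

∠EKR = 94°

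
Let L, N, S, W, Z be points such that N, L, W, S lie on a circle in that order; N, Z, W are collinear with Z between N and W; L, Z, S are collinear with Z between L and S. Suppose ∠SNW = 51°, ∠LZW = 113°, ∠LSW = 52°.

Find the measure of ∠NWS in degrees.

∠NWS = 61°

1. ∠NZS = 113°  [vertical angles at Z]
2. ∠SZW = 67°  [linear pair at Z on NW]
3. ∠NWS = 61°  [△WZS]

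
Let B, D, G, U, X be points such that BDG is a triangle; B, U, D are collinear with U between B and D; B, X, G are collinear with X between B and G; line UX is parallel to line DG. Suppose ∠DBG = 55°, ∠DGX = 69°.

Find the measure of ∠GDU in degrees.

1. ∠BGD = 69°  [X on ray GB]
2. ∠BDG = 56°  [△BDG]
3. ∠GDU = 56°  [U on ray DB]

∠GDU = 56°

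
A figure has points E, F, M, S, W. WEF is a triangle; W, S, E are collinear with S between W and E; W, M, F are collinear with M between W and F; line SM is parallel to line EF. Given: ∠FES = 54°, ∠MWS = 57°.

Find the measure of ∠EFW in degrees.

∠EFW = 69°

1. ∠FEW = 54°  [S on ray EW]
2. ∠EWF = 57°  [S on WE, M on WF]
3. ∠EFW = 69°  [△WEF]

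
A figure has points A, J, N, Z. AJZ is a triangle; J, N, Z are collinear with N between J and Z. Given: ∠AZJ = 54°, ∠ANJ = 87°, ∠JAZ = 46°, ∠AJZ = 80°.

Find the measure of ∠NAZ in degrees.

1. ∠AZN = 54°  [N on ray ZJ]
2. ∠ANZ = 93°  [linear pair at N on JZ]
3. ∠NAZ = 33°  [△ANZ]

∠NAZ = 33°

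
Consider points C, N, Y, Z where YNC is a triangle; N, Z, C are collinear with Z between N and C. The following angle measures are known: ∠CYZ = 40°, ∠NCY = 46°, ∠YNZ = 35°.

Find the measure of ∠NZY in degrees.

∠NZY = 86°

1. ∠YCZ = 46°  [Z on ray CN]
2. ∠CZY = 94°  [△YZC]
3. ∠NZY = 86°  [linear pair at Z on NC]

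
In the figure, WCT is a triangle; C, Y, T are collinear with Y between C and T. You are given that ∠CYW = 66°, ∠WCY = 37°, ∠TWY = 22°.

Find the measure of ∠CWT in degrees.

1. ∠TYW = 114°  [linear pair at Y on CT]
2. ∠TCW = 37°  [Y on ray CT]
3. ∠WTY = 44°  [△WYT]
4. ∠CTW = 44°  [Y on ray TC]
5. ∠CWT = 99°  [△WCT]

∠CWT = 99°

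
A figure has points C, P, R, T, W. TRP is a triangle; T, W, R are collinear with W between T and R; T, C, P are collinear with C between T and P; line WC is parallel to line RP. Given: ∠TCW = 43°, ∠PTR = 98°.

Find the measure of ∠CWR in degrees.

1. ∠RPT = 43°  [WC∥RP, corresponding at C]
2. ∠PRT = 39°  [△TRP]
3. ∠CWT = 39°  [WC∥RP, corresponding at W]
4. ∠CWR = 141°  [linear pair at W on TR]

∠CWR = 141°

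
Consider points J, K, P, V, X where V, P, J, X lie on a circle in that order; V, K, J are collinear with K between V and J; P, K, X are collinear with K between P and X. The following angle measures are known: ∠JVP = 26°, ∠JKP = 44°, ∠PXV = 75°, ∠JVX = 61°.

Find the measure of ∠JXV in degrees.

1. ∠PJV = 75°  [same arc VP]
2. ∠JPV = 79°  [△VPJ]
3. ∠JXV = 101°  [cyclic VPJX, opposite ∠P+∠X]

∠JXV = 101°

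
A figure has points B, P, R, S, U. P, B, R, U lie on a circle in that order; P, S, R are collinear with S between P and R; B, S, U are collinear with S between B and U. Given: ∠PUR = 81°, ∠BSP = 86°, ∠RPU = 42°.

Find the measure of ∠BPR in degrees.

∠BPR = 37°

1. ∠PRU = 57°  [△PRU]
2. ∠PBU = 57°  [same arc PU]
3. ∠BPR = 37°  [△PSB]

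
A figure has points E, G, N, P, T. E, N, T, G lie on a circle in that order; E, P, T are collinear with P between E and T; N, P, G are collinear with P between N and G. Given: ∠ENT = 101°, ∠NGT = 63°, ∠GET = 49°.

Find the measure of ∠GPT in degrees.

1. ∠EGT = 79°  [cyclic ENTG, opposite ∠N+∠G]
2. ∠ETG = 52°  [△ETG]
3. ∠GPT = 65°  [△TPG]

∠GPT = 65°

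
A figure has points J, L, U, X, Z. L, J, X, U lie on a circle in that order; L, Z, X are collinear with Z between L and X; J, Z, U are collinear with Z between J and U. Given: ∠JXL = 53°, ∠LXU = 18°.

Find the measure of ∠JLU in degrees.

∠JLU = 109°

1. ∠JUL = 53°  [same arc LJ]
2. ∠LJU = 18°  [same arc LU]
3. ∠JLU = 109°  [△LJU]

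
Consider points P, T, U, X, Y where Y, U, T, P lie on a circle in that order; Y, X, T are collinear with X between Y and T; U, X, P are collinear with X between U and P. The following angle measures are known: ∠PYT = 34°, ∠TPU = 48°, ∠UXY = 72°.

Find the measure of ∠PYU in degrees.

∠PYU = 82°

1. ∠PUT = 34°  [same arc TP]
2. ∠PTU = 98°  [△UTP]
3. ∠PYU = 82°  [cyclic YUTP, opposite ∠Y+∠T]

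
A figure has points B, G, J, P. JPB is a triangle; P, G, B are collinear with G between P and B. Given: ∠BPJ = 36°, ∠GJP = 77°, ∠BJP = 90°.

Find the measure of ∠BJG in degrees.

∠BJG = 13°

1. ∠JBP = 54°  [△JPB]
2. ∠GPJ = 36°  [G on ray PB]
3. ∠JGP = 67°  [△JPG]
4. ∠GBJ = 54°  [G on ray BP]
5. ∠BGJ = 113°  [linear pair at G on PB]
6. ∠BJG = 13°  [△JGB]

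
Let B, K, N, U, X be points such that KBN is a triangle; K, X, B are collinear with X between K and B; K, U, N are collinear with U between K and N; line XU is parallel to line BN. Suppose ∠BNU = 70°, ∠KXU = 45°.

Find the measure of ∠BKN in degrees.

1. ∠BNK = 70°  [U on ray NK]
2. ∠KBN = 45°  [XU∥BN, corresponding at X]
3. ∠BKN = 65°  [△KBN]

∠BKN = 65°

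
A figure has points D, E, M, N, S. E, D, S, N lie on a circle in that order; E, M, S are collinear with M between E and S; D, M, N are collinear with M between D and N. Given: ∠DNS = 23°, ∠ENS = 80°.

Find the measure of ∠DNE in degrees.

∠DNE = 57°

1. ∠DES = 23°  [same arc DS]
2. ∠EDS = 100°  [cyclic EDSN, opposite ∠D+∠N]
3. ∠DSE = 57°  [△EDS]
4. ∠DNE = 57°  [same arc ED]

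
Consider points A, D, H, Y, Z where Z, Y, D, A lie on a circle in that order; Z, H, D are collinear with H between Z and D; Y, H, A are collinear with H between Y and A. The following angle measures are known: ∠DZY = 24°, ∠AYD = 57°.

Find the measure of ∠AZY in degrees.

1. ∠DAY = 24°  [same arc YD]
2. ∠ADY = 99°  [△YDA]
3. ∠AZY = 81°  [cyclic ZYDA, opposite ∠Z+∠D]

∠AZY = 81°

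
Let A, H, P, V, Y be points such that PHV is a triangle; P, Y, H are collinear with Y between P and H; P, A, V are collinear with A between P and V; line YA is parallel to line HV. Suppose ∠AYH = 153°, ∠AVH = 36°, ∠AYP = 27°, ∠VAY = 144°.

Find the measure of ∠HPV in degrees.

1. ∠HVP = 36°  [A on ray VP]
2. ∠PHV = 27°  [YA∥HV, corresponding at Y]
3. ∠HPV = 117°  [△PHV]

∠HPV = 117°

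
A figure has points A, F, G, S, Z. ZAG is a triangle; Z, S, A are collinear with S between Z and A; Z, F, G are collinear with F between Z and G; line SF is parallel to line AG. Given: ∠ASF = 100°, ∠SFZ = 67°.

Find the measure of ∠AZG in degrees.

1. ∠FSZ = 80°  [linear pair at S on ZA]
2. ∠FZS = 33°  [△ZSF]
3. ∠AZG = 33°  [S on ZA, F on ZG]

∠AZG = 33°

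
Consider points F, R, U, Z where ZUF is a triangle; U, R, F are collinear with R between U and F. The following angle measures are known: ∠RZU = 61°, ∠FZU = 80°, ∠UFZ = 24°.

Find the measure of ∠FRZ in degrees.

1. ∠FUZ = 76°  [△ZUF]
2. ∠RUZ = 76°  [R on ray UF]
3. ∠URZ = 43°  [△ZUR]
4. ∠FRZ = 137°  [linear pair at R on UF]

∠FRZ = 137°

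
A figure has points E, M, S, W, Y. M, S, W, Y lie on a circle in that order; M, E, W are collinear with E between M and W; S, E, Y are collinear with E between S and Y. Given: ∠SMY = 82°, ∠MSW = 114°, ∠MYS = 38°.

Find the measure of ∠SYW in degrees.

1. ∠MWS = 38°  [same arc MS]
2. ∠SMW = 28°  [△MSW]
3. ∠SYW = 28°  [same arc SW]

∠SYW = 28°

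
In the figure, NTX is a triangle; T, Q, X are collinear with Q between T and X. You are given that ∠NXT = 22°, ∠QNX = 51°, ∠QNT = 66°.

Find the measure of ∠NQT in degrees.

∠NQT = 73°

1. ∠NXQ = 22°  [Q on ray XT]
2. ∠NQX = 107°  [△NQX]
3. ∠NQT = 73°  [linear pair at Q on TX]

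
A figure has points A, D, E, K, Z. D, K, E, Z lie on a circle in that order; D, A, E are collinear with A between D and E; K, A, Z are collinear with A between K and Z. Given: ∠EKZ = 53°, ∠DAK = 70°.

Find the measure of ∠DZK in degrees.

1. ∠EDZ = 53°  [same arc EZ]
2. ∠EAZ = 70°  [vertical angles at A]
3. ∠DAZ = 110°  [linear pair at A on DE]
4. ∠DZK = 17°  [△DAZ]

∠DZK = 17°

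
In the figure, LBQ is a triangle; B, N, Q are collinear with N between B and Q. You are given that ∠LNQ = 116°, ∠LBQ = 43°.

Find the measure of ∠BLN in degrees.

1. ∠BNL = 64°  [linear pair at N on BQ]
2. ∠LBN = 43°  [N on ray BQ]
3. ∠BLN = 73°  [△LBN]

∠BLN = 73°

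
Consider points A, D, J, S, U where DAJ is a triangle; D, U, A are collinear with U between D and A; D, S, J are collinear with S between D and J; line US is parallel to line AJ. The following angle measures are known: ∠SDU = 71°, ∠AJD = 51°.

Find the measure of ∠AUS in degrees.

∠AUS = 122°

1. ∠ADJ = 71°  [U on DA, S on DJ]
2. ∠DAJ = 58°  [△DAJ]
3. ∠DUS = 58°  [US∥AJ, corresponding at U]
4. ∠AUS = 122°  [linear pair at U on DA]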